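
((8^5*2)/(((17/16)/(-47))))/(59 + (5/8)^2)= -3154116608/64617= -48812.49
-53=-53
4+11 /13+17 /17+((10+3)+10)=375 /13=28.85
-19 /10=-1.90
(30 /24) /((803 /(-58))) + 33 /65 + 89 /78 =244027 /156585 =1.56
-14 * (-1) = 14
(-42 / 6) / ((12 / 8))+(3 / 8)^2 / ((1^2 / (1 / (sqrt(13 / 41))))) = -14 / 3+9 * sqrt(533) / 832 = -4.42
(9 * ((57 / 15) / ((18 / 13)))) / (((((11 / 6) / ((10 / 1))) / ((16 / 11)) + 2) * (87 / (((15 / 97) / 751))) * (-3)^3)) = -3040 / 2985051519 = -0.00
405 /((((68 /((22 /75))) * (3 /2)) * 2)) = 99 /170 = 0.58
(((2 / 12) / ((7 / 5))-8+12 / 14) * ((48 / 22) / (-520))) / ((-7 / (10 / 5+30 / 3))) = -354 / 7007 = -0.05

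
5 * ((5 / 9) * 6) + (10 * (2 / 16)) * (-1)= 185 / 12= 15.42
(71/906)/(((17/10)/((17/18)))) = 355/8154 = 0.04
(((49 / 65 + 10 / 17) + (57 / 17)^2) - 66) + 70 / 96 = -47506397 / 901680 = -52.69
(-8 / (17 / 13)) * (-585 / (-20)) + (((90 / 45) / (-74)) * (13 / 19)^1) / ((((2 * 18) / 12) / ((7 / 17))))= -6415669 / 35853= -178.94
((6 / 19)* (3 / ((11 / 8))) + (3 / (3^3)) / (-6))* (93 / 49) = 33511 / 26334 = 1.27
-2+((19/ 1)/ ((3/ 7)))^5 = 41615795407/ 243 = 171258417.31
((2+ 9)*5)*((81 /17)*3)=13365 /17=786.18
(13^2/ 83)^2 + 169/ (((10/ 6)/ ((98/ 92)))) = 177712457/ 1584470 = 112.16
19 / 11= 1.73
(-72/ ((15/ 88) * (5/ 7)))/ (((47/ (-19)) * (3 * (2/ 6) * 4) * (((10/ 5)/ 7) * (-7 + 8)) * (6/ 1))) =40964/ 1175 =34.86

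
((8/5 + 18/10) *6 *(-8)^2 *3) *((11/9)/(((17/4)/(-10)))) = -11264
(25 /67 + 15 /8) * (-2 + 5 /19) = -39765 /10184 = -3.90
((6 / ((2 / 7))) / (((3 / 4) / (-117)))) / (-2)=1638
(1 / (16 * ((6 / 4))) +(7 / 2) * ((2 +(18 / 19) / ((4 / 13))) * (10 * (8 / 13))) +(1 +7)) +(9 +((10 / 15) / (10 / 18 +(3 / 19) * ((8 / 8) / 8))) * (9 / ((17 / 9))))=10465513853 / 79310712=131.96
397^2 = 157609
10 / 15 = 2 / 3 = 0.67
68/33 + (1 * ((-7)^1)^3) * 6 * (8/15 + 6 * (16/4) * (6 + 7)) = -106126604/165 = -643191.54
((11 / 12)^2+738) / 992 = 106393 / 142848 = 0.74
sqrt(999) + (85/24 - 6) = -59/24 + 3 * sqrt(111) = 29.15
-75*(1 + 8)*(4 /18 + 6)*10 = -42000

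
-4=-4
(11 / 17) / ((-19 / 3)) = -33 / 323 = -0.10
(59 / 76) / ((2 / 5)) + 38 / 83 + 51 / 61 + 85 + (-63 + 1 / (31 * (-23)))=13845696841 / 548707688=25.23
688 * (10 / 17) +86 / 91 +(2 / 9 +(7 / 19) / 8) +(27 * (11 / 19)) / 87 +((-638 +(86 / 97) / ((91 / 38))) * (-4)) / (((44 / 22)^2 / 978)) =3714807485826793 / 5953140648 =624008.02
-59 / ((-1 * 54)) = 59 / 54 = 1.09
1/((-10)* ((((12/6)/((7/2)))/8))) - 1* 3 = -22/5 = -4.40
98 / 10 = 49 / 5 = 9.80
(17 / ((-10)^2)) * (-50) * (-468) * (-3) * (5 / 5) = -11934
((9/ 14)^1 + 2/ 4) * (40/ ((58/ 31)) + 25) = 53.00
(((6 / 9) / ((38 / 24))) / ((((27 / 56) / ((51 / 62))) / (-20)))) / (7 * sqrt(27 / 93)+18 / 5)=761600 / 18639 - 13328000 * sqrt(31) / 1733427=-1.95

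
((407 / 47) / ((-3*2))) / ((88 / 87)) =-1073 / 752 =-1.43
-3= -3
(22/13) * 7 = 154/13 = 11.85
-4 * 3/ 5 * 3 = -7.20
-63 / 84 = -3 / 4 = -0.75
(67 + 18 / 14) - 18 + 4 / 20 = 1767 / 35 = 50.49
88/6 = 44/3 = 14.67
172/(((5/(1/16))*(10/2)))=0.43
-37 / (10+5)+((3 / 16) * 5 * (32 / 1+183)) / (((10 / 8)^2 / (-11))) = -21322 / 15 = -1421.47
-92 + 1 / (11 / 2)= -1010 / 11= -91.82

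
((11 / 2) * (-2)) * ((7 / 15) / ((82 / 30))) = -77 / 41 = -1.88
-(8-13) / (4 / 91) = 113.75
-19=-19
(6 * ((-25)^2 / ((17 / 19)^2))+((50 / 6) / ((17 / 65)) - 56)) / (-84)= -577189 / 10404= -55.48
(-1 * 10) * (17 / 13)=-170 / 13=-13.08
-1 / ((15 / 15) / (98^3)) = -941192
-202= -202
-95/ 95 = -1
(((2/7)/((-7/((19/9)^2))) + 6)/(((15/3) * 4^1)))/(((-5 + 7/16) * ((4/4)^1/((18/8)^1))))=-0.14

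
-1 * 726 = -726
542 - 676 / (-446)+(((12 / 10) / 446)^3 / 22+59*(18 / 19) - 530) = 40218477937513 / 579429875750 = 69.41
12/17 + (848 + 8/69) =995668/1173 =848.82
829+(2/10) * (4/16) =16581/20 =829.05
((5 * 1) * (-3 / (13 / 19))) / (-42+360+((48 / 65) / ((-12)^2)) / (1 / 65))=-171 / 2483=-0.07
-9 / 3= -3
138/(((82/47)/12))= 38916/41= 949.17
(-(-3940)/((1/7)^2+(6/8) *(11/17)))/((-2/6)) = -7876848/337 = -23373.44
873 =873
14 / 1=14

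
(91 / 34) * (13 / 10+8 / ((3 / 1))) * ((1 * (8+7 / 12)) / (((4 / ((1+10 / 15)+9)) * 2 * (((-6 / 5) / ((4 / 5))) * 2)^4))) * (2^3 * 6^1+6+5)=3871049 / 43740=88.50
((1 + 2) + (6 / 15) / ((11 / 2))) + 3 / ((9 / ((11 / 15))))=1642 / 495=3.32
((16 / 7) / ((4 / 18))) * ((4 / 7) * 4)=1152 / 49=23.51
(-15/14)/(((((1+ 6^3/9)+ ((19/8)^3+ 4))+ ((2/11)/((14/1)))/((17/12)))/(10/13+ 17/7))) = -0.08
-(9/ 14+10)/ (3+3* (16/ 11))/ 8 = -1639/ 9072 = -0.18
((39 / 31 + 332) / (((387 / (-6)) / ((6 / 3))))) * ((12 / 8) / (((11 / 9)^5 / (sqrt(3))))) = -1220070438 * sqrt(3) / 214680983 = -9.84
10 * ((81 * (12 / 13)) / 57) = 13.12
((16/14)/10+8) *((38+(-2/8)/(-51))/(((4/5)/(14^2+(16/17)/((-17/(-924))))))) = 1404231113/14739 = 95273.16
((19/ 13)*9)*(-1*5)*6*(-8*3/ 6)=20520/ 13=1578.46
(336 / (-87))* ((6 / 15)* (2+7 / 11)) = -224 / 55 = -4.07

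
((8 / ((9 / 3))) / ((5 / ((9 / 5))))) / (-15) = -8 / 125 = -0.06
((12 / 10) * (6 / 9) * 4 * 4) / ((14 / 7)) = 32 / 5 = 6.40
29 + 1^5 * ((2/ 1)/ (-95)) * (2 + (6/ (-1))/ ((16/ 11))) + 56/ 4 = 16357/ 380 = 43.04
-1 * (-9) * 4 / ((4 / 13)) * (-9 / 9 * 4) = -468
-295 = -295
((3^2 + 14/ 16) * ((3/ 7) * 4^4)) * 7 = 7584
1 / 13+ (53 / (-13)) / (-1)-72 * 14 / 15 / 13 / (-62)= 8538 / 2015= 4.24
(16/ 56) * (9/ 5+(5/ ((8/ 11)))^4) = 6541427/ 10240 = 638.81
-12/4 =-3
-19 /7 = -2.71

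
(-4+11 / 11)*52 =-156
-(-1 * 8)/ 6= 1.33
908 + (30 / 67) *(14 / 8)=121777 / 134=908.78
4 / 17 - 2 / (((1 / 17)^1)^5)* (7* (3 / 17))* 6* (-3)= 1073411896 / 17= 63141876.24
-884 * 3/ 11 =-2652/ 11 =-241.09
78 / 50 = 39 / 25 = 1.56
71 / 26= 2.73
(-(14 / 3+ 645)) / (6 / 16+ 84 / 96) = -7796 / 15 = -519.73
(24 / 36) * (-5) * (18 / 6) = -10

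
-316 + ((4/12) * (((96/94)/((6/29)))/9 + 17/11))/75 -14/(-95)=-6282621193/19891575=-315.84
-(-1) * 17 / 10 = 17 / 10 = 1.70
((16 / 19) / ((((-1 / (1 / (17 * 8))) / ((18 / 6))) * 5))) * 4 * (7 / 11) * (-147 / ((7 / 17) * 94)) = 1764 / 49115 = 0.04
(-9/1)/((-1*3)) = 3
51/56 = 0.91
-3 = -3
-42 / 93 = -14 / 31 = -0.45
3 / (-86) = -3 / 86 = -0.03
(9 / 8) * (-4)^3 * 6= -432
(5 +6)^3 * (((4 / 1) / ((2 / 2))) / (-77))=-484 / 7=-69.14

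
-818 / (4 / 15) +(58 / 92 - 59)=-71895 / 23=-3125.87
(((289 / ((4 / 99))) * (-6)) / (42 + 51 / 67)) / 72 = -212993 / 15280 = -13.94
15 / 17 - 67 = -1124 / 17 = -66.12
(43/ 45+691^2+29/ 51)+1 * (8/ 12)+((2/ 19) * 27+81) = 6941436824/ 14535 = 477567.03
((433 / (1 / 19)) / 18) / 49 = 8227 / 882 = 9.33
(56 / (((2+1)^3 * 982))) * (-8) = -224 / 13257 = -0.02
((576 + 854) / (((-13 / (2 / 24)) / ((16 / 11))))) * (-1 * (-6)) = -80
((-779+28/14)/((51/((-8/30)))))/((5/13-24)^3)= -0.00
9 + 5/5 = 10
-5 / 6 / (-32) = 5 / 192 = 0.03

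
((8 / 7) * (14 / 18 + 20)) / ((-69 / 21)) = -1496 / 207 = -7.23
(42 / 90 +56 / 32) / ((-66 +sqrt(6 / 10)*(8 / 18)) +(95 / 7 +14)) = -2253951 / 39071804 -6517*sqrt(15) / 48839755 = -0.06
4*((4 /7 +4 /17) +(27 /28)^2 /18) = 22881 /6664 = 3.43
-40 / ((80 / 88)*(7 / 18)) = -792 / 7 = -113.14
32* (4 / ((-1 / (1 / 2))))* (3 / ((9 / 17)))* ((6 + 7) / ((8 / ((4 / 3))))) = -7072 / 9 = -785.78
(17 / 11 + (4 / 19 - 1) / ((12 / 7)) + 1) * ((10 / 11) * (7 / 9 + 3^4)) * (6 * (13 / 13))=2138080 / 2299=930.00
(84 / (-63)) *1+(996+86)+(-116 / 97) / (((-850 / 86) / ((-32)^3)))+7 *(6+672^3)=262716407750248 / 123675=2124248293.92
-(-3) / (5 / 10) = 6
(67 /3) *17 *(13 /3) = 14807 /9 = 1645.22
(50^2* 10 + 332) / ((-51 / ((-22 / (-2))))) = -92884 / 17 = -5463.76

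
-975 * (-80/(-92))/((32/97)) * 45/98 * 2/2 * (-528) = 702219375/1127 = 623087.29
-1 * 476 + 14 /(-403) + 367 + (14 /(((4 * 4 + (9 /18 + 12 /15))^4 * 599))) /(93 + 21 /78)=-109.03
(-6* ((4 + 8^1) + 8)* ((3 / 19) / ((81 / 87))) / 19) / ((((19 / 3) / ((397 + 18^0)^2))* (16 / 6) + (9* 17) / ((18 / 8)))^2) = -2455862588766 / 10602144475266125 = -0.00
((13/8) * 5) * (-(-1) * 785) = 51025/8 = 6378.12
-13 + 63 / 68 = -821 / 68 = -12.07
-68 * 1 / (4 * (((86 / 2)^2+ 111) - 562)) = -17 / 1398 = -0.01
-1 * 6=-6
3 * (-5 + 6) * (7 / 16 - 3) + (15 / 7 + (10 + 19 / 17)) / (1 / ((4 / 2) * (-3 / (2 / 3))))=-241869 / 1904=-127.03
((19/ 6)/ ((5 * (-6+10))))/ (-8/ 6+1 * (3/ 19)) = -361/ 2680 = -0.13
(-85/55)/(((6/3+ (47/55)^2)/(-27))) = 42075/2753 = 15.28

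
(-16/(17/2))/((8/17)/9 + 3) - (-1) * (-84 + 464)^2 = 67434512/467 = 144399.38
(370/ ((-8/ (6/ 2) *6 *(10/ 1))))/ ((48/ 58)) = -1073/ 384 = -2.79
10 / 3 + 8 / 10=62 / 15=4.13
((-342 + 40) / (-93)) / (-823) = -302 / 76539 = -0.00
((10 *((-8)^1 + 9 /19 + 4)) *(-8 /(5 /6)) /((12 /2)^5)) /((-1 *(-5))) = 67 /7695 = 0.01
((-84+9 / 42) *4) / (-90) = 391 / 105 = 3.72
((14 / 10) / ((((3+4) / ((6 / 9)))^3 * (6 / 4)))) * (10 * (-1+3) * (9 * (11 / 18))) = 352 / 3969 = 0.09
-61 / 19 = -3.21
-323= -323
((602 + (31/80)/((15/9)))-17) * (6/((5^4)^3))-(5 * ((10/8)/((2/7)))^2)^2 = -228977203009573777/25000000000000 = -9159.09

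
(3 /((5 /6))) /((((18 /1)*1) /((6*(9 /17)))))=54 /85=0.64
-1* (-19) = 19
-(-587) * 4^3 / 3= 37568 / 3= 12522.67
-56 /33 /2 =-28 /33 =-0.85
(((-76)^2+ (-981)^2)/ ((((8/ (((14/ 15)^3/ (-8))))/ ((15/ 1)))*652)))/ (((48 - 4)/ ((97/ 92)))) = -32210886127/ 4750732800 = -6.78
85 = 85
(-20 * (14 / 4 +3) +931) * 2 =1602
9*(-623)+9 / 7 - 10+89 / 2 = -77997 / 14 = -5571.21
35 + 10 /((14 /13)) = 310 /7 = 44.29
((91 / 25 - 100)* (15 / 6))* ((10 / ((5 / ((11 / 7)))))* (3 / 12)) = -189.28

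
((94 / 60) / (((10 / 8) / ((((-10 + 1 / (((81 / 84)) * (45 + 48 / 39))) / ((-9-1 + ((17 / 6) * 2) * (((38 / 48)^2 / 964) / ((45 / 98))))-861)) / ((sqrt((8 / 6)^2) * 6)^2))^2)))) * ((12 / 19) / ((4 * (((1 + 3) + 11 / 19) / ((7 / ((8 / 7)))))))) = 94671154655168848596 / 11163023298969235708700414621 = 0.00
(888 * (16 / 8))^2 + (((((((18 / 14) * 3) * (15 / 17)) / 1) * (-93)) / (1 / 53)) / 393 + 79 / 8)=393359505523 / 124712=3154143.19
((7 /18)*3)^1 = 7 /6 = 1.17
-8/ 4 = -2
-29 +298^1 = 269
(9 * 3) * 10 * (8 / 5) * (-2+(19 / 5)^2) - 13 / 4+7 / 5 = 537223 / 100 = 5372.23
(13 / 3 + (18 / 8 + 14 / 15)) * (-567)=-85239 / 20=-4261.95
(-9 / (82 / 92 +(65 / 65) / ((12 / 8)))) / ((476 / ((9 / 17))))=-5589 / 869890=-0.01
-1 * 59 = -59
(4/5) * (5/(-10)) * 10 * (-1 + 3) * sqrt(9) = -24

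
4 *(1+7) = 32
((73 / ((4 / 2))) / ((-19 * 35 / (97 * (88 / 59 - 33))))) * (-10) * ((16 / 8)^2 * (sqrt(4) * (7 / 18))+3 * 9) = -3567329909 / 70623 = -50512.30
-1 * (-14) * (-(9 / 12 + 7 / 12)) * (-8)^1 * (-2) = -896 / 3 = -298.67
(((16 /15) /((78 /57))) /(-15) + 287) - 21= 777898 /2925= 265.95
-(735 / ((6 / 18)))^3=-10720765125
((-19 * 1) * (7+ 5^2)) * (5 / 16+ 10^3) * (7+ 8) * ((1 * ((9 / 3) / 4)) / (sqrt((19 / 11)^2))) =-7922475 / 2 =-3961237.50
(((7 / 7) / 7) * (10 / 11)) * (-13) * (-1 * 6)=780 / 77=10.13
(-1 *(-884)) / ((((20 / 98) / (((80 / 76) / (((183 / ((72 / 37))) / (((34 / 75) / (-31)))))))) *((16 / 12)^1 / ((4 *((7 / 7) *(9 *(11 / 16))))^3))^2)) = -1559879146293104637 / 17015974400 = -91671455.87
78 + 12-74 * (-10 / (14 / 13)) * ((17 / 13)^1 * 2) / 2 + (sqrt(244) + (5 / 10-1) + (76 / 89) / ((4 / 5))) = 2 * sqrt(61) + 1232467 / 1246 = 1004.76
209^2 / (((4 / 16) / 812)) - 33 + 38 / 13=1844386153 / 13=141875857.92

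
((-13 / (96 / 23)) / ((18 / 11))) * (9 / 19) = -3289 / 3648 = -0.90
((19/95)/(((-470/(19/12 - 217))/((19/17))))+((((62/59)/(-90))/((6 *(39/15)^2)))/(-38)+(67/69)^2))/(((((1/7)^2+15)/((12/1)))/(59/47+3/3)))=1.88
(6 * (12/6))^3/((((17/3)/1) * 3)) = 101.65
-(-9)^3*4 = 2916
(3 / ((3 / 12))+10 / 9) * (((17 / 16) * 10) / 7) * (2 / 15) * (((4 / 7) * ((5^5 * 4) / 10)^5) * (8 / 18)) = 24487304687500000000 / 11907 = 2056546962920970.86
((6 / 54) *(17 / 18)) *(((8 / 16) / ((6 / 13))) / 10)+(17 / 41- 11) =-8427899 / 797040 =-10.57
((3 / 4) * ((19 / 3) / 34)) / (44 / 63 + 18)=63 / 8432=0.01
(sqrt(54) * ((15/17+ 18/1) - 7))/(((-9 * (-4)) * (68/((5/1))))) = 505 * sqrt(6)/6936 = 0.18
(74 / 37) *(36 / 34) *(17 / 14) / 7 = 18 / 49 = 0.37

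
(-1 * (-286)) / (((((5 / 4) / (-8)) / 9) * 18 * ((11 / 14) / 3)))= -17472 / 5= -3494.40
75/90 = 0.83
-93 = -93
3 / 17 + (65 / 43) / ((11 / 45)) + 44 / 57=3269012 / 458337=7.13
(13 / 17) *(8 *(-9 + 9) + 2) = 1.53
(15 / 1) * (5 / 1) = 75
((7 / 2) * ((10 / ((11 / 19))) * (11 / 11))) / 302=665 / 3322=0.20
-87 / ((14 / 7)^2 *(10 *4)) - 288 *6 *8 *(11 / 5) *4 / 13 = -19465323 / 2080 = -9358.33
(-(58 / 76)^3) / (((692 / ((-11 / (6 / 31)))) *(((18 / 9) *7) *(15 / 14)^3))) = 407515801 / 192230334000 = 0.00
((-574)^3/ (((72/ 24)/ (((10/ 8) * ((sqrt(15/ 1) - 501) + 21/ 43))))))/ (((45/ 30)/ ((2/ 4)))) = 1695926641220/ 129 - 236399030 * sqrt(15)/ 9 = 13044988203.85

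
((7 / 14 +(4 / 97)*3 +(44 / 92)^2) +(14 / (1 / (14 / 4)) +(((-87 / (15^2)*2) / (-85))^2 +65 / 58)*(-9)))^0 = 1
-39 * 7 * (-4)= 1092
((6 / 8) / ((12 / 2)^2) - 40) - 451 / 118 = -124045 / 2832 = -43.80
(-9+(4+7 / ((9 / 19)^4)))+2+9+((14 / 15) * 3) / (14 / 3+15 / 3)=138259447 / 951345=145.33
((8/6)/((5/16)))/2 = 32/15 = 2.13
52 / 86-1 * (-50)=2176 / 43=50.60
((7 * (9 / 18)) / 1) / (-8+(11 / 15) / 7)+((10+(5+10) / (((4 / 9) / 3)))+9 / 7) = 2601889 / 23212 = 112.09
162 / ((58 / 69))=192.72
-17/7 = -2.43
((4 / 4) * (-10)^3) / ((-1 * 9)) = 1000 / 9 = 111.11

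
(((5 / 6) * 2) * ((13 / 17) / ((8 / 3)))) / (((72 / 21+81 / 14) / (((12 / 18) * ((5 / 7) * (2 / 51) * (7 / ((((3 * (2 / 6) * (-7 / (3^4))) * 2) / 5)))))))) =-4875 / 24854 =-0.20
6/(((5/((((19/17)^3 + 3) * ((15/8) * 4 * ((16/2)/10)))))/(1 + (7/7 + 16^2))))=200602224/24565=8166.18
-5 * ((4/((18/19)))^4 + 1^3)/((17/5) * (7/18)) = -6152050/5103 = -1205.58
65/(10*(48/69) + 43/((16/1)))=1840/273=6.74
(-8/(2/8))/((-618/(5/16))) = 5/309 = 0.02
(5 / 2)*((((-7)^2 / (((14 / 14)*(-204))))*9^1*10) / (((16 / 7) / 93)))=-2392425 / 1088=-2198.92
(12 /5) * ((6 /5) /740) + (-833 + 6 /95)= -73193983 /87875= -832.93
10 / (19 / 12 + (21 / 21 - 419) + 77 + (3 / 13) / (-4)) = -780 / 26479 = -0.03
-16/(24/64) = -42.67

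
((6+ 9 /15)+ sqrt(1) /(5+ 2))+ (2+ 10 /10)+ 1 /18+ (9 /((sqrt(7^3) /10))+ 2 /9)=90 * sqrt(7) /49+ 6313 /630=14.88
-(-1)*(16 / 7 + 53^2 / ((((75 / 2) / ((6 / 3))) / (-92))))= -7234784 / 525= -13780.54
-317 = -317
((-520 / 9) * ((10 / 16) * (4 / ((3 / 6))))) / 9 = -2600 / 81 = -32.10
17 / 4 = 4.25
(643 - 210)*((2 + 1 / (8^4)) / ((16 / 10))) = 17737845 / 32768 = 541.32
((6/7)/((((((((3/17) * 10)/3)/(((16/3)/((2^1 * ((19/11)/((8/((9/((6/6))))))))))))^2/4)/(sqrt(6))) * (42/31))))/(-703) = -4440223744 * sqrt(6)/226634563575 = -0.05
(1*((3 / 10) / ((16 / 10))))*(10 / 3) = 5 / 8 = 0.62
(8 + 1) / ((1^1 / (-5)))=-45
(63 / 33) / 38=21 / 418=0.05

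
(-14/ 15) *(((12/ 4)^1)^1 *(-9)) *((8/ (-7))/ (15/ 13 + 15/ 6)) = -3744/ 475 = -7.88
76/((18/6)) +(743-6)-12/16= 9139/12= 761.58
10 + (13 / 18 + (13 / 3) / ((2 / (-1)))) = 77 / 9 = 8.56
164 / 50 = 82 / 25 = 3.28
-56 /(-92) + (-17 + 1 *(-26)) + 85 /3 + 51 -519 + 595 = 112.94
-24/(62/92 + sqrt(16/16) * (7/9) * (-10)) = 9936/2941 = 3.38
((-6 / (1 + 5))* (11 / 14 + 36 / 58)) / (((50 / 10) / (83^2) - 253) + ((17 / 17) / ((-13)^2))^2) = 112348092259 / 20210396913658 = 0.01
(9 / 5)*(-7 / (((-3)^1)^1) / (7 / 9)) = 27 / 5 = 5.40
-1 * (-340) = 340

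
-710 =-710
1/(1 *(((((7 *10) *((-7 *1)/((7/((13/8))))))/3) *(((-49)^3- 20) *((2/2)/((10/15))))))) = 0.00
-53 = -53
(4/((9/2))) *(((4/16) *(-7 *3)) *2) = -28/3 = -9.33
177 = 177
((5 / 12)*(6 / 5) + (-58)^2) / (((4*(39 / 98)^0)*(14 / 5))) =33645 / 112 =300.40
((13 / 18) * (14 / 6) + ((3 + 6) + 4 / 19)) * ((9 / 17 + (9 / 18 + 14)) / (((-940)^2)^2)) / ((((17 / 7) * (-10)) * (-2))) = 39987283 / 9260119885017600000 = 0.00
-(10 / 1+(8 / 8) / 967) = -9671 / 967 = -10.00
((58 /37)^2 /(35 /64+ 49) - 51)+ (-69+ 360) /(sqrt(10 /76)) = -221180753 /4341099+ 291 * sqrt(190) /5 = 751.28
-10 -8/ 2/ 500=-1251/ 125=-10.01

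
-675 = -675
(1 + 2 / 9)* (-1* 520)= -5720 / 9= -635.56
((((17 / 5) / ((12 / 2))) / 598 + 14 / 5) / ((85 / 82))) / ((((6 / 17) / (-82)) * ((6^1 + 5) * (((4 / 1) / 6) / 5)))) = -428.04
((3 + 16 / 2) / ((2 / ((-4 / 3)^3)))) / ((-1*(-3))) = -352 / 81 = -4.35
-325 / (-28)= 325 / 28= 11.61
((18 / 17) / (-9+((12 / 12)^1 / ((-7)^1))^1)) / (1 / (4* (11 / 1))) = -693 / 136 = -5.10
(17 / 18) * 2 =1.89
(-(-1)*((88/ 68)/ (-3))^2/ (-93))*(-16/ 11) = 704/ 241893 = 0.00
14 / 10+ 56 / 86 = 441 / 215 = 2.05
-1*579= -579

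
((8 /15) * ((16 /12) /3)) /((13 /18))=64 /195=0.33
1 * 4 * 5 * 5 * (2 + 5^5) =312700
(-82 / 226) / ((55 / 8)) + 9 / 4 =54623 / 24860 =2.20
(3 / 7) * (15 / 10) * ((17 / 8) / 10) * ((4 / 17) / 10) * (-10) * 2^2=-9 / 70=-0.13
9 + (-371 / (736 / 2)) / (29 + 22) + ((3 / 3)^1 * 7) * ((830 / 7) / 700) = 10.17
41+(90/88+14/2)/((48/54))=50.03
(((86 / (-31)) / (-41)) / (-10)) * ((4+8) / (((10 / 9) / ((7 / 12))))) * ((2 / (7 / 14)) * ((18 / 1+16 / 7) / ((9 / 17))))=-207604 / 31775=-6.53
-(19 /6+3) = -37 /6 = -6.17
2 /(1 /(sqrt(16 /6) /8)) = sqrt(6) /6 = 0.41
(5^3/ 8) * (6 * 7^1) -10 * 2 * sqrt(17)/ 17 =2625/ 4 -20 * sqrt(17)/ 17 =651.40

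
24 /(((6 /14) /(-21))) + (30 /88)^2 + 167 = -1953199 /1936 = -1008.88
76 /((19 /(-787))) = -3148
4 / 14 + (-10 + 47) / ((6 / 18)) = 779 / 7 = 111.29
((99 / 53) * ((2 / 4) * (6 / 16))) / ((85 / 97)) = 28809 / 72080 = 0.40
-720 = -720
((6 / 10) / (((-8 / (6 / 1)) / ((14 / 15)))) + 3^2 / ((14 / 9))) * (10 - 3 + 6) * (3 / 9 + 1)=16276 / 175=93.01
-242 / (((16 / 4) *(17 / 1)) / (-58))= 3509 / 17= 206.41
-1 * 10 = -10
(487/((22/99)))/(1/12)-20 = 26278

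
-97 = -97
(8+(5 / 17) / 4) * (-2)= -549 / 34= -16.15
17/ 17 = 1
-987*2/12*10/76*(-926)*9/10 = 1370943/76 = 18038.72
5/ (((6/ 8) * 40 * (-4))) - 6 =-145/ 24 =-6.04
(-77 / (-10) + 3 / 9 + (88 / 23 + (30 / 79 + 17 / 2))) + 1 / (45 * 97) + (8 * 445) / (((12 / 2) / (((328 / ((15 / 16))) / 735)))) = 353463686953 / 1165887135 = 303.17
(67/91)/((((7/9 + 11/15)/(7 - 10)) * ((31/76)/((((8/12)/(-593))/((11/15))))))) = 1718550/312823511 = 0.01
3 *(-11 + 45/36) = -117/4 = -29.25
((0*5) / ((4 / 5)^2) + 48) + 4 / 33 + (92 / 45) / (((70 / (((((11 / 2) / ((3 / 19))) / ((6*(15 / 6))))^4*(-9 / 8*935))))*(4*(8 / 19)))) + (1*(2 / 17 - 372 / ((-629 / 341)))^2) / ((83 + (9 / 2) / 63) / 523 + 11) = 22065204582285405541491277 / 6967859790533241600000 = 3166.71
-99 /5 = -19.80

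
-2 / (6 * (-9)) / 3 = 1 / 81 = 0.01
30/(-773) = -30/773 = -0.04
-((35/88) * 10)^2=-30625/1936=-15.82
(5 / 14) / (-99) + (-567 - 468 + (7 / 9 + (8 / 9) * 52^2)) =1897891 / 1386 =1369.33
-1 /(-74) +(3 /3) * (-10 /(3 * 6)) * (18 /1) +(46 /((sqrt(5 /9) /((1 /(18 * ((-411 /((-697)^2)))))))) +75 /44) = -11173607 * sqrt(5) /6165-13483 /1628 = -4060.99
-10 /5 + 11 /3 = 5 /3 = 1.67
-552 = -552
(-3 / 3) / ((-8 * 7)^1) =0.02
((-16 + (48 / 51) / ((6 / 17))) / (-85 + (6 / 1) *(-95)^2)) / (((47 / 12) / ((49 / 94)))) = -784 / 23885917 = -0.00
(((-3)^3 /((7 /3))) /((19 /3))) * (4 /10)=-486 /665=-0.73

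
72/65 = 1.11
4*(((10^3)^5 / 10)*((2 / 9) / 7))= 800000000000000 / 63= 12698412698412.70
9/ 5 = 1.80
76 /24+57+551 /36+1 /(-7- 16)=62455 /828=75.43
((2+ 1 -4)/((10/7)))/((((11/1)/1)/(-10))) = 7/11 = 0.64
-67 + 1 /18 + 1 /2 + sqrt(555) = -598 /9 + sqrt(555) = -42.89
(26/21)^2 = 676/441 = 1.53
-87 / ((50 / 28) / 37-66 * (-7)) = -45066 / 239341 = -0.19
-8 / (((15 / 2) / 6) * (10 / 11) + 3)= -1.93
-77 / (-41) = 77 / 41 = 1.88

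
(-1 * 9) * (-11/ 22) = 9/ 2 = 4.50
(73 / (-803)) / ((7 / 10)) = -0.13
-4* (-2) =8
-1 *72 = -72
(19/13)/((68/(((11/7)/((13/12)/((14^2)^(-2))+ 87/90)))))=1045/1287670202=0.00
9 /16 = 0.56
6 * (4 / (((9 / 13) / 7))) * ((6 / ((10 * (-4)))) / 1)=-182 / 5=-36.40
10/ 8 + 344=1381/ 4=345.25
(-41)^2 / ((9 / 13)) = 21853 / 9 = 2428.11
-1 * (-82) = 82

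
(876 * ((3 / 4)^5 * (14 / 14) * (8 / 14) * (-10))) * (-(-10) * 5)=-6652125 / 112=-59393.97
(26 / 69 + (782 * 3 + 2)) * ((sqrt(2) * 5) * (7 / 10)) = 567133 * sqrt(2) / 69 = 11623.87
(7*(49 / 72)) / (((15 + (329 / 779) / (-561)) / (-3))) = -49965839 / 52439648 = -0.95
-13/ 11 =-1.18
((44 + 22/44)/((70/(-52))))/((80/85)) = -19669/560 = -35.12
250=250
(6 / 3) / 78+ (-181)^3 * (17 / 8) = -3931418275 / 312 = -12600699.60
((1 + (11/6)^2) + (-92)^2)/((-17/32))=-143464/9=-15940.44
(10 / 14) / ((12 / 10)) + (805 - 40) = 32155 / 42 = 765.60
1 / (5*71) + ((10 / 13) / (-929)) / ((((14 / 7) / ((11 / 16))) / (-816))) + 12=12.24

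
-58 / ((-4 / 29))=841 / 2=420.50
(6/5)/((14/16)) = 48/35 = 1.37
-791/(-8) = 791/8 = 98.88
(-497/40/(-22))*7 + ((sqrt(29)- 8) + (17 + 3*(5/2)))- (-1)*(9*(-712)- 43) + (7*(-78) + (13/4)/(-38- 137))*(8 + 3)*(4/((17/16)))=-15206464083/523600 + sqrt(29)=-29036.75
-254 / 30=-127 / 15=-8.47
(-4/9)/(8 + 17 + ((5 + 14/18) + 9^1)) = -2/179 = -0.01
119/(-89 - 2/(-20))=-170/127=-1.34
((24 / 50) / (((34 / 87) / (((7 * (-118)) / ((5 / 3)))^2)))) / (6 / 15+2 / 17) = 801333162 / 1375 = 582787.75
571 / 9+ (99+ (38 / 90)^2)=329311 / 2025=162.62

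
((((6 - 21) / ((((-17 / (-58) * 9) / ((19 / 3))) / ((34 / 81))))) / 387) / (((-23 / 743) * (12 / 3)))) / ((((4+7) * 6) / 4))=4093930 / 214131357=0.02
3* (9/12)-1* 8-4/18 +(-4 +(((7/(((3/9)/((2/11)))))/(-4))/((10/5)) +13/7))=-11909/1386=-8.59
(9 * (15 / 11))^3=1848.52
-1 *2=-2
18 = 18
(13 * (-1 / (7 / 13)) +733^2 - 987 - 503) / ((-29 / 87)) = -11251272 / 7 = -1607324.57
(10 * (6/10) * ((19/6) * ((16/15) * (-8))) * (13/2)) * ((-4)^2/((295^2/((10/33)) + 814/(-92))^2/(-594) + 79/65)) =15654472704/128894838558113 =0.00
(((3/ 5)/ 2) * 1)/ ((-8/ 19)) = -57/ 80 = -0.71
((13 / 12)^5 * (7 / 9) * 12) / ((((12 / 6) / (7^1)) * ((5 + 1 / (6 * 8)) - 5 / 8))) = 18193357 / 1640736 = 11.09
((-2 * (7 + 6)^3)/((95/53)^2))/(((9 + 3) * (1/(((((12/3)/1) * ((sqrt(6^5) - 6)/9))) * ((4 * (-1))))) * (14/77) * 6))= -271540412/243675 + 543080824 * sqrt(6)/81225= 15263.25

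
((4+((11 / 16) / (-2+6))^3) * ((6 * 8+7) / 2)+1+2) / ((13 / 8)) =59317749 / 851968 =69.62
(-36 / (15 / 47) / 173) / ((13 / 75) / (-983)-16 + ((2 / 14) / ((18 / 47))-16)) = 349279560 / 16942222333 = 0.02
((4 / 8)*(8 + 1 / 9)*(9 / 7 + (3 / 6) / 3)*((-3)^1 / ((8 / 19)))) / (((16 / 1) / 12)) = -84607 / 2688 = -31.48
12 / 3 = 4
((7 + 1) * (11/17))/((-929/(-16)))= 1408/15793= 0.09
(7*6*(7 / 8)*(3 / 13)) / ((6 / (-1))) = -147 / 104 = -1.41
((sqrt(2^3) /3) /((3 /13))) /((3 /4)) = 104 * sqrt(2) /27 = 5.45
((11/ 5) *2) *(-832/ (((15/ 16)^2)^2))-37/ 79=-94775470201/ 19996875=-4739.51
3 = 3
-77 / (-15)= 77 / 15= 5.13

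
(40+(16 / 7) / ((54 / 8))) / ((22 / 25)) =95300 / 2079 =45.84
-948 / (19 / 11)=-10428 / 19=-548.84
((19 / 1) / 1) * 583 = 11077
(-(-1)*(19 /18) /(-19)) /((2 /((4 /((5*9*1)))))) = -1 /405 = -0.00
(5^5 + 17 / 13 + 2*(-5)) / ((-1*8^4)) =-633 / 832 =-0.76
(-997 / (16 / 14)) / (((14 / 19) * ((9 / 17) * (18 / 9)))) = -322031 / 288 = -1118.16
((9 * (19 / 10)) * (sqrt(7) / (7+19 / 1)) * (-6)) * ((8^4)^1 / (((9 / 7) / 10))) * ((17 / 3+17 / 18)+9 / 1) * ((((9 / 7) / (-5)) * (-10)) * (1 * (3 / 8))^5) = -3892131 * sqrt(7) / 104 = -99015.49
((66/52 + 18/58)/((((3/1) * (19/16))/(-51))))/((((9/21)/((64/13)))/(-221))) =411203072/7163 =57406.54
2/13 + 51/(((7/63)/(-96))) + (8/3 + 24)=-1717450/39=-44037.18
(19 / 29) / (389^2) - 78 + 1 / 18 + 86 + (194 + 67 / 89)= 1425757236229 / 7030071018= 202.81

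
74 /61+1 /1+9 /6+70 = 8993 /122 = 73.71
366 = 366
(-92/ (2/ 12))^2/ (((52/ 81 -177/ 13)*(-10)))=160426656/ 68305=2348.68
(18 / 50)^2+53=33206 / 625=53.13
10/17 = 0.59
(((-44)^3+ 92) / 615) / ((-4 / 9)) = 63819 / 205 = 311.31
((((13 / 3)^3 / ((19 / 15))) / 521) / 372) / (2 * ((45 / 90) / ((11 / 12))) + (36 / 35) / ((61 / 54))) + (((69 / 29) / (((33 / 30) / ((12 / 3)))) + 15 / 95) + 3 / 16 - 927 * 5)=-4626.00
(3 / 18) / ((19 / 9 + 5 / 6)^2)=54 / 2809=0.02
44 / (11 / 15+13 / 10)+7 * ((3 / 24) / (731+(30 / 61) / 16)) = 470926807 / 21761323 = 21.64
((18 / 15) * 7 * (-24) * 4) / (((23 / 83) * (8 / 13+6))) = -2175264 / 4945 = -439.89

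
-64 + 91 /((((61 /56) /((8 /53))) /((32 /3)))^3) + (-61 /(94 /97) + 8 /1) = 15001615994003105 /85764731355306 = 174.92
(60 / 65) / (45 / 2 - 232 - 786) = -24 / 25883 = -0.00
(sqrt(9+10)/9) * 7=7 * sqrt(19)/9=3.39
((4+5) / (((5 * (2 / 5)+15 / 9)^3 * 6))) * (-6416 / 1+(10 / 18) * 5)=-519471 / 2662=-195.14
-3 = -3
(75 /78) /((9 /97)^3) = 22816825 /18954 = 1203.80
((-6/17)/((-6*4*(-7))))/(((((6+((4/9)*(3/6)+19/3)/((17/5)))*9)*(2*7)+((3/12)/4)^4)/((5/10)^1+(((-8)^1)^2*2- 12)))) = -1908736/7790526583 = -0.00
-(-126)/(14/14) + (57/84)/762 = 2688355/21336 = 126.00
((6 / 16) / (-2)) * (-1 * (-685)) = -2055 / 16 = -128.44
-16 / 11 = -1.45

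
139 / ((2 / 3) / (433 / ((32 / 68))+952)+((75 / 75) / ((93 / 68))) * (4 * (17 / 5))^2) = 1613397325 / 1569753488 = 1.03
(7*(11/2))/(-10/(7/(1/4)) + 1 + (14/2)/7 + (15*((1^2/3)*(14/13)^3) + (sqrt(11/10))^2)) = 5920915/1382224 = 4.28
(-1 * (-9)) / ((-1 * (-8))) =9 / 8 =1.12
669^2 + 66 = 447627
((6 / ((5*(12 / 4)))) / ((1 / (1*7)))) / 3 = 0.93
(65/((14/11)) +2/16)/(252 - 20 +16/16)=2867/13048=0.22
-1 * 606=-606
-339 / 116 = -2.92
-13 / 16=-0.81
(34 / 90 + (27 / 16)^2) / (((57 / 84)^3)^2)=33.04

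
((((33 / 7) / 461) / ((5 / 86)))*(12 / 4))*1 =8514 / 16135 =0.53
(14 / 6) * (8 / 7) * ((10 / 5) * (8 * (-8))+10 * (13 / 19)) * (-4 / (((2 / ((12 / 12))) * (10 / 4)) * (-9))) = -73664 / 2565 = -28.72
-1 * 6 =-6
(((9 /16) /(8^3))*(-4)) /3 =-3 /2048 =-0.00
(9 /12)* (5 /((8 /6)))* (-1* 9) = -405 /16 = -25.31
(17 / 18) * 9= 17 / 2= 8.50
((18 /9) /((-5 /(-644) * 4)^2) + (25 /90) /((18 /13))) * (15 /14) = 2222.01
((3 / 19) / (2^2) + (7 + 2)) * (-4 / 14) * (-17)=11679 / 266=43.91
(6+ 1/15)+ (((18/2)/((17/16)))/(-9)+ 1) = 1562/255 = 6.13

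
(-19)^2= 361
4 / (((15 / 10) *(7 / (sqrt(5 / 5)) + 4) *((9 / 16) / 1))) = 128 / 297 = 0.43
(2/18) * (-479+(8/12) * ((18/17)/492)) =-333862/6273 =-53.22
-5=-5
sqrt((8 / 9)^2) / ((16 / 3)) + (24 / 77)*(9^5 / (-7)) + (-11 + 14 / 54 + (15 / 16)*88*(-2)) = -81637763 / 29106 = -2804.84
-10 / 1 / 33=-10 / 33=-0.30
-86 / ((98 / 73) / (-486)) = 1525554 / 49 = 31133.76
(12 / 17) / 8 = 3 / 34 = 0.09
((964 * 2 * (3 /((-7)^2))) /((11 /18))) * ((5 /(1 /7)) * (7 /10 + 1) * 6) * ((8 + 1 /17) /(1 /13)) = 556270416 /77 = 7224291.12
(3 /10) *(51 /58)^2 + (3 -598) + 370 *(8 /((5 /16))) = 298630083 /33640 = 8877.23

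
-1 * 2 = -2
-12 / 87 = -4 / 29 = -0.14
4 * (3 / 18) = 2 / 3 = 0.67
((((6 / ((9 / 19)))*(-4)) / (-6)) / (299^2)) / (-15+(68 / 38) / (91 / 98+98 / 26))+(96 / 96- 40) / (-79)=828020598973 / 1677294447673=0.49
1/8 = 0.12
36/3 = 12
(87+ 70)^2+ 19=24668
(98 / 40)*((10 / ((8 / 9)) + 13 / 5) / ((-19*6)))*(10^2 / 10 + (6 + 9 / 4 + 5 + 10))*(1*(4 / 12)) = -95011 / 28800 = -3.30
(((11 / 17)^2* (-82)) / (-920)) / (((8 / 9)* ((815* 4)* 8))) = 44649 / 27736601600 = 0.00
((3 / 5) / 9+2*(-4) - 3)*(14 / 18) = -8.50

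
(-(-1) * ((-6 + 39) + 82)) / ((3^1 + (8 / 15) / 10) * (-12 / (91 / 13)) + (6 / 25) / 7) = -575 / 26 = -22.12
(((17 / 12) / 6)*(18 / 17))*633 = 633 / 4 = 158.25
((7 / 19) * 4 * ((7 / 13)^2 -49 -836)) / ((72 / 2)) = -1046612 / 28899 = -36.22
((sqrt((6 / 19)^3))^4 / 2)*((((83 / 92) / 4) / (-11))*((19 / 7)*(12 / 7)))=-1452168 / 30696199303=-0.00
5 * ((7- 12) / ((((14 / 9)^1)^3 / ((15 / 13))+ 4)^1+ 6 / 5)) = -273375 / 92534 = -2.95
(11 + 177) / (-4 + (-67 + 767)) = 47 / 174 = 0.27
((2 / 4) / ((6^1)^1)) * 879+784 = 3429 / 4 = 857.25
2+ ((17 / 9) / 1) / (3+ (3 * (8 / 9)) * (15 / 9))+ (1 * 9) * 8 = 4975 / 67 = 74.25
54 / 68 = 27 / 34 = 0.79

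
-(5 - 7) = 2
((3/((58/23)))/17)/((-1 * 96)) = -0.00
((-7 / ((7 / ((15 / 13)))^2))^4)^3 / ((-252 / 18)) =-16834112196028232574462890625 / 105182858979460003796002058691843843854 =-0.00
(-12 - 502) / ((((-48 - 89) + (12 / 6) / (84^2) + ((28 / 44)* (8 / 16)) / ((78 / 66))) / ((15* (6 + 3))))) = 3182502960 / 6271007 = 507.49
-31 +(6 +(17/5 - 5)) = -133/5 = -26.60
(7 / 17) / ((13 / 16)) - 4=-772 / 221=-3.49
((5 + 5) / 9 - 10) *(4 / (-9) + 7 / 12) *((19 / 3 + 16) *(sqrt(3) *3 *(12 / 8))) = -3350 *sqrt(3) / 27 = -214.90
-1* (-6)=6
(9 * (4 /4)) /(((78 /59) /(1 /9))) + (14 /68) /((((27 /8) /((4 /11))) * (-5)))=493573 /656370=0.75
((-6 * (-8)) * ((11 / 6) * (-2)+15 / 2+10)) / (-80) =-83 / 10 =-8.30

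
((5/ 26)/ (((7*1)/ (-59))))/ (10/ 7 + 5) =-0.25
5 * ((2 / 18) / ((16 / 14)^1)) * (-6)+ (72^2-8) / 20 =15353 / 60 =255.88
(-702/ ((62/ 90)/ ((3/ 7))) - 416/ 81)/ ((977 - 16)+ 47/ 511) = -283482433/ 616598649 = -0.46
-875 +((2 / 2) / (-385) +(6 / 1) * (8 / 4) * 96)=277.00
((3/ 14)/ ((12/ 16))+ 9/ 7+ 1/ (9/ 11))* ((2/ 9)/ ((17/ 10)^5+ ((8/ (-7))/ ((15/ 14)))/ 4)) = 3200000/ 71812629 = 0.04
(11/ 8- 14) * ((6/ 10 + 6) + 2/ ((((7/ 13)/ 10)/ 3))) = -1490.11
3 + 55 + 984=1042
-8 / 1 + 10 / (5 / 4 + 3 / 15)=-32 / 29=-1.10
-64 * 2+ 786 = 658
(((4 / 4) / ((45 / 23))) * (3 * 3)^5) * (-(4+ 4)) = -1207224 / 5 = -241444.80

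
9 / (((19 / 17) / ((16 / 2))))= 1224 / 19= 64.42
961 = 961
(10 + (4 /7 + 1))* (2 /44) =81 /154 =0.53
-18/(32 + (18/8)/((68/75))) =-4896/9379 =-0.52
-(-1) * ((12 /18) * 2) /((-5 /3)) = -4 /5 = -0.80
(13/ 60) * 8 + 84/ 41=2326/ 615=3.78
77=77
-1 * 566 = -566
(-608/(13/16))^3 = -920599396352/2197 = -419025669.71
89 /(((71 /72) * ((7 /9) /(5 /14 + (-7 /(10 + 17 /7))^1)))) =-2412612 /100891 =-23.91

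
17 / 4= 4.25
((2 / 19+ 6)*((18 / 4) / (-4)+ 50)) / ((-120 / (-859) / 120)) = 9740201 / 38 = 256321.08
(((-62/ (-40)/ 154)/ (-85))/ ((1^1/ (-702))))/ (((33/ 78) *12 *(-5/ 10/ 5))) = -47151/ 287980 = -0.16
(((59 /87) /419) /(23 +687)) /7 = 0.00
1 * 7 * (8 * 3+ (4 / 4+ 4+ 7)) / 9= 28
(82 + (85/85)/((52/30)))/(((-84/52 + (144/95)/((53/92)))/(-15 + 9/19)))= -26171930/22163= -1180.88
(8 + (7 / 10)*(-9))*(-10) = -17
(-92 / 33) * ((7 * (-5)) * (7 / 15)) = 4508 / 99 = 45.54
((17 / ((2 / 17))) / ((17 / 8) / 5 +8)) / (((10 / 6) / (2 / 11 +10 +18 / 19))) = 8066568 / 70433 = 114.53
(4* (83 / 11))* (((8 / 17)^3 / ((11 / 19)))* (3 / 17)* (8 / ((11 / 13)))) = 9.06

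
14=14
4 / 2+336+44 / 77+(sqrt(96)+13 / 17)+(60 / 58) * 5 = 4 * sqrt(6)+1188899 / 3451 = 354.31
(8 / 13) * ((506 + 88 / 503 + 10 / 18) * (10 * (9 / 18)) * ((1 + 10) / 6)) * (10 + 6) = 8074770880 / 176553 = 45735.68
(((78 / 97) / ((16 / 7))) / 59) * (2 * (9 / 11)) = 2457 / 251812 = 0.01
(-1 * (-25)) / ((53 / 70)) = 1750 / 53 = 33.02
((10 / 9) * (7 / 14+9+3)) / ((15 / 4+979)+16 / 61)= 6100 / 431739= 0.01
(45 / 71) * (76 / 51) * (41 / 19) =2460 / 1207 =2.04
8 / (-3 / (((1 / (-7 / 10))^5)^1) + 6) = 800000 / 650421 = 1.23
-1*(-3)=3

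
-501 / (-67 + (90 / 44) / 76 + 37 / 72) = 3769524 / 500039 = 7.54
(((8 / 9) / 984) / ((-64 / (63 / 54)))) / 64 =-7 / 27205632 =-0.00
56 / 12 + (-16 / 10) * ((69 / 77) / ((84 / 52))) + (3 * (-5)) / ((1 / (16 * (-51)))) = 98990954 / 8085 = 12243.78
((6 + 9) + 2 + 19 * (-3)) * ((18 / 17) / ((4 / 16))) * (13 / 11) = -37440 / 187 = -200.21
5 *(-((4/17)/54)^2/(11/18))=-40/257499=-0.00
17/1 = 17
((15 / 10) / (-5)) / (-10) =3 / 100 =0.03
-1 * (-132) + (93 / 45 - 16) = 1771 / 15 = 118.07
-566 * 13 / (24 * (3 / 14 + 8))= -25753 / 690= -37.32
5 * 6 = 30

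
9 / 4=2.25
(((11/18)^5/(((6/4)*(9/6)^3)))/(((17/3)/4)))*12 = 1288408/9034497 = 0.14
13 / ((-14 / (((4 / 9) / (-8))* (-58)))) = -377 / 126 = -2.99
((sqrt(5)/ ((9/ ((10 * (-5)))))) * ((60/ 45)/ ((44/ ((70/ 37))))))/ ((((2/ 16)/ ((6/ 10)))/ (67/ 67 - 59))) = 324800 * sqrt(5)/ 3663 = 198.27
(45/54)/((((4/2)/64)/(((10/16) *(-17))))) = -850/3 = -283.33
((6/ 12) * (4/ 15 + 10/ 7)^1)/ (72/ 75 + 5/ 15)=445/ 679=0.66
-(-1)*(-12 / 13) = -12 / 13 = -0.92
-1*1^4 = -1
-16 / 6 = -8 / 3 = -2.67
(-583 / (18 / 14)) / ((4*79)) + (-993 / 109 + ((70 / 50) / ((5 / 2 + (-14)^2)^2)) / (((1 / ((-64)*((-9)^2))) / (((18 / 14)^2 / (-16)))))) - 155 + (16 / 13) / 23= -84606195491419141 / 511300639837260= -165.47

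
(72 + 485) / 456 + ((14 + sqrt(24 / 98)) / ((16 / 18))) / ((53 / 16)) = 36 * sqrt(3) / 371 + 144433 / 24168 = 6.14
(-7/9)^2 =49/81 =0.60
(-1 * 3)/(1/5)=-15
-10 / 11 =-0.91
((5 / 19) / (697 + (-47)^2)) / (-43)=-5 / 2374202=-0.00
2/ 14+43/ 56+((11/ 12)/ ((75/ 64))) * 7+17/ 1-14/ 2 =206467/ 12600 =16.39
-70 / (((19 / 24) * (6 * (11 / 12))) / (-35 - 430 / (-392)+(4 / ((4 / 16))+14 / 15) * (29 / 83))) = 54634312 / 121429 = 449.93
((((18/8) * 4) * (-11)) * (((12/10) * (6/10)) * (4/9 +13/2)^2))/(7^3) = -6875/686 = -10.02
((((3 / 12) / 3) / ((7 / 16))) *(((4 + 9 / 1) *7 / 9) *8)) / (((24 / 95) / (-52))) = -256880 / 81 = -3171.36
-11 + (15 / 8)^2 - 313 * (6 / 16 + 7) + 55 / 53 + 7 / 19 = -149161881 / 64448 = -2314.45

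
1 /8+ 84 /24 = 29 /8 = 3.62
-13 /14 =-0.93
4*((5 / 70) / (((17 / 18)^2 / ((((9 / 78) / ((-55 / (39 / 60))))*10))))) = -486 / 111265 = -0.00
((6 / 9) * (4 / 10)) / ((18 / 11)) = 0.16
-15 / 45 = -1 / 3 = -0.33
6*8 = 48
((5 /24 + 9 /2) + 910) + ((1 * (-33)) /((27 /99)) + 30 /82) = 781369 /984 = 794.07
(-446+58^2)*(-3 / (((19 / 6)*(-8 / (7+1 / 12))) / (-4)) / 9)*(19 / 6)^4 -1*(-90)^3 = 4818085115 / 7776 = 619609.71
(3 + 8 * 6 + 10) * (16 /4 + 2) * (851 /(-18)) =-51911 /3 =-17303.67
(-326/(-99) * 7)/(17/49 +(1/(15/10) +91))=55909/223179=0.25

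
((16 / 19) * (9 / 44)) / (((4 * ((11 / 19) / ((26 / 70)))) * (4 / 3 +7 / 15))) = 0.02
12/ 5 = 2.40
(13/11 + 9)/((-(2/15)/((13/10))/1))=-1092/11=-99.27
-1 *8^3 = -512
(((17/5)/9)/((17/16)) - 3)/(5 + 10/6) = -119/300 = -0.40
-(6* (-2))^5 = 248832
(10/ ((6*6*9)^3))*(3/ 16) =5/ 90699264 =0.00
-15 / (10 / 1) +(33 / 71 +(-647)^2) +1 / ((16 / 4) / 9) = 118885301 / 284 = 418610.21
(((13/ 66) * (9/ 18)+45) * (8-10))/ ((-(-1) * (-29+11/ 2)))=5953/ 1551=3.84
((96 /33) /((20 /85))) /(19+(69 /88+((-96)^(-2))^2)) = 11551113216 /18483904523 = 0.62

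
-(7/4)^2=-49/16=-3.06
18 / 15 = 6 / 5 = 1.20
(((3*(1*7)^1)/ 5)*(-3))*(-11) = 693/ 5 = 138.60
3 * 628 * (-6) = -11304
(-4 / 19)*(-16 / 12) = 16 / 57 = 0.28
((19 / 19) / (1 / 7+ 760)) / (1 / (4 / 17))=28 / 90457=0.00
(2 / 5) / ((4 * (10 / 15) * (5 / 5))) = 3 / 20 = 0.15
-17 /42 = -0.40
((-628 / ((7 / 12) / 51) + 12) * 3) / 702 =-64042 / 273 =-234.59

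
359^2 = 128881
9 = 9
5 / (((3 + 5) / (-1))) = -5 / 8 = -0.62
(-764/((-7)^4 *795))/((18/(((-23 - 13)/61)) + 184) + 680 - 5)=-1528/3162873315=-0.00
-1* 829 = -829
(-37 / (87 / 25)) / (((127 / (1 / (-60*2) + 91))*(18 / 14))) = -14140105 / 2386584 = -5.92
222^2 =49284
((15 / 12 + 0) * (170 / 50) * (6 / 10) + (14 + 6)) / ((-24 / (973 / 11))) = -39893 / 480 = -83.11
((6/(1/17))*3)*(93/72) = 1581/4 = 395.25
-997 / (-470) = 2.12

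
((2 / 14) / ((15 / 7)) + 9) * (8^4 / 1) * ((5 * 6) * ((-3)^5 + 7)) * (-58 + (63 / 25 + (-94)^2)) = -57716647919616 / 25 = -2308665916784.64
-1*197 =-197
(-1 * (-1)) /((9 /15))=1.67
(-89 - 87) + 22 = -154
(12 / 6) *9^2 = 162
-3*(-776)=2328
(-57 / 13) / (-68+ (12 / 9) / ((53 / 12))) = 1007 / 15548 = 0.06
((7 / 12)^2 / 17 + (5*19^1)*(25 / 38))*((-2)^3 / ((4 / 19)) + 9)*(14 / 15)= -31068947 / 18360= -1692.21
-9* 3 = -27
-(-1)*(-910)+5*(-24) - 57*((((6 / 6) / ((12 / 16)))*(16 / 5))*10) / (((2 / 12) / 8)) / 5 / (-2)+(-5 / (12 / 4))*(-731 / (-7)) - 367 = 1060768 / 105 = 10102.55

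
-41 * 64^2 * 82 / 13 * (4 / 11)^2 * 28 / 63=-881328128 / 14157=-62253.88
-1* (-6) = 6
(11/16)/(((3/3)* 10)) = 11/160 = 0.07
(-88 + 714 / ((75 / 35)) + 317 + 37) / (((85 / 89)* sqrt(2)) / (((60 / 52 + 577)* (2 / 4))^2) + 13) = 2366567683331617675168 / 51344091928009801895 - 32008424119336* sqrt(2) / 789909106584766183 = 46.09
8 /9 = 0.89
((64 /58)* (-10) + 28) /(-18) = -82 /87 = -0.94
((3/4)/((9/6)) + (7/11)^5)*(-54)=-5255955/161051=-32.64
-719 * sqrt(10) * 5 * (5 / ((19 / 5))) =-14958.41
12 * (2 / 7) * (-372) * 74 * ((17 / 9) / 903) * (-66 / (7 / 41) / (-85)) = -66214016 / 73745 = -897.88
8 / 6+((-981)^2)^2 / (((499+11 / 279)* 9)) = 86130899128781 / 417696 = 206204749.70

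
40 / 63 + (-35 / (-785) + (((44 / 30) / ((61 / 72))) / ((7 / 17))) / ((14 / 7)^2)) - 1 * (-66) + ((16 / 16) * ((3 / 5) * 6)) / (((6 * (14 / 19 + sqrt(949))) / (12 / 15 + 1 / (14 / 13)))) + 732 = 43681 * sqrt(949) / 39945850 + 3224252518268 / 4031677575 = 799.76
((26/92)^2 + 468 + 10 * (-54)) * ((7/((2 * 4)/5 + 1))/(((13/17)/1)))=-90548885/357604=-253.21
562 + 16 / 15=8446 / 15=563.07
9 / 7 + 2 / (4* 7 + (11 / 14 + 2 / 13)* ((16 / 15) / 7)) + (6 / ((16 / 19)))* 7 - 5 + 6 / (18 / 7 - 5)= 933573597 / 21333368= 43.76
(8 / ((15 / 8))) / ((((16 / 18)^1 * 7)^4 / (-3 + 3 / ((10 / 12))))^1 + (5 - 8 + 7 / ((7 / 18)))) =419904 / 247338625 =0.00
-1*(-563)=563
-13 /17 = -0.76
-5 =-5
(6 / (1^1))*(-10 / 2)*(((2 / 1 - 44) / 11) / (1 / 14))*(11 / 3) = 5880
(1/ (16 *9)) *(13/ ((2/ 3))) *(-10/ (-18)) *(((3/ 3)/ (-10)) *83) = -1079/ 1728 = -0.62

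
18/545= 0.03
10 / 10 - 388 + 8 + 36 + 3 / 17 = -342.82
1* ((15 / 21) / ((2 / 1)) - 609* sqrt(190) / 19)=5 / 14 - 609* sqrt(190) / 19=-441.46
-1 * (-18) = 18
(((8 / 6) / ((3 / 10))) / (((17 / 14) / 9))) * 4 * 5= 11200 / 17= 658.82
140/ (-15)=-28/ 3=-9.33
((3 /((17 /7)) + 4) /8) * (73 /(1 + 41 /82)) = 6497 /204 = 31.85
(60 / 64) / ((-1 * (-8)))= 15 / 128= 0.12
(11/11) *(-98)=-98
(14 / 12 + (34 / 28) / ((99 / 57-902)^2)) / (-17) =-7168244318 / 104451425925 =-0.07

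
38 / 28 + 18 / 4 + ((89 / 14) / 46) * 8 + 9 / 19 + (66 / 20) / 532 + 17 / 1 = 427257 / 17480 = 24.44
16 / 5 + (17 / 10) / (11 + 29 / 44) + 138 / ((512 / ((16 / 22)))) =3197849 / 902880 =3.54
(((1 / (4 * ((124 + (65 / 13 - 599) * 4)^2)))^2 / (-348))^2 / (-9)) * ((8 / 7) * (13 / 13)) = -1 / 161508768291146924582825605919145984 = -0.00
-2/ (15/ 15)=-2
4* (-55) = -220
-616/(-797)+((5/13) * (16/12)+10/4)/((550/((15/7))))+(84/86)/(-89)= 9448483425/12212676476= 0.77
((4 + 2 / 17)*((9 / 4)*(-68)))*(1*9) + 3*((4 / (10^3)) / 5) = -7087497 / 1250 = -5670.00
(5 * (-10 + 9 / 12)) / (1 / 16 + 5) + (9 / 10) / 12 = -29357 / 3240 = -9.06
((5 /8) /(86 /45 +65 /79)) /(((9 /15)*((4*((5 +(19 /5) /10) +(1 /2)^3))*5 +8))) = 148125 /45912556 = 0.00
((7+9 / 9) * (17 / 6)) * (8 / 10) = 272 / 15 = 18.13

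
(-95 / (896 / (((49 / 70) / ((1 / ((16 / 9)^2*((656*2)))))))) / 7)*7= -24928 / 81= -307.75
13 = 13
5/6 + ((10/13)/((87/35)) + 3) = 9371/2262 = 4.14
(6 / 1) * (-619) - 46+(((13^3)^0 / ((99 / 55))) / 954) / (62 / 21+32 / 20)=-5143815185 / 1368036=-3760.00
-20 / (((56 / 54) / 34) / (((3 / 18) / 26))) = -765 / 182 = -4.20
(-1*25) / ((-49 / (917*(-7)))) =-3275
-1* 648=-648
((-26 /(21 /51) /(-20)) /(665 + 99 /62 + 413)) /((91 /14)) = 1054 /2342725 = 0.00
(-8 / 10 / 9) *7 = -0.62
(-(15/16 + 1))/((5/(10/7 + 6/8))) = -1891/2240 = -0.84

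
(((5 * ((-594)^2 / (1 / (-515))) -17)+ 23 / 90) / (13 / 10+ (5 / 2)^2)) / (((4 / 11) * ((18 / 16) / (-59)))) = 212274256740172 / 12231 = 17355429379.46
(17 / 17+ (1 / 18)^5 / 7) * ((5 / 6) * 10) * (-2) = -330674425 / 19840464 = -16.67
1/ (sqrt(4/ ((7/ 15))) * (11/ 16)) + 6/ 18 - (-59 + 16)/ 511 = 640/ 1533 + 8 * sqrt(105)/ 165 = 0.91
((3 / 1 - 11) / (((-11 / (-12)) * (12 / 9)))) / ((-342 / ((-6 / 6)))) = -4 / 209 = -0.02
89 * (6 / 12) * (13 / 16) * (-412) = -119171 / 8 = -14896.38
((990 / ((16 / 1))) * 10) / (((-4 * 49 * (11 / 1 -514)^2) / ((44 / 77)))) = -0.00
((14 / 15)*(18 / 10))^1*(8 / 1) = 336 / 25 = 13.44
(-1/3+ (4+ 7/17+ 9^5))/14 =4218.08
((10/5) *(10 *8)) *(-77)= -12320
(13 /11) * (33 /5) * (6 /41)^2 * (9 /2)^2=28431 /8405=3.38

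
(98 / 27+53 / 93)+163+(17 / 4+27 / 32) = 4614703 / 26784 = 172.29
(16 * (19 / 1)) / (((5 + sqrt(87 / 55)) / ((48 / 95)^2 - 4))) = -106216 / 437 + 9656 * sqrt(4785) / 10925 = -181.92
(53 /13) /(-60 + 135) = 53 /975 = 0.05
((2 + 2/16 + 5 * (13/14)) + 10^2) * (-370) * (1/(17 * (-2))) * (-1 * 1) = -1106115/952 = -1161.89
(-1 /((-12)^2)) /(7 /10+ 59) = -5 /42984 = -0.00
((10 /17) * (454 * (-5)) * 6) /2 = -68100 /17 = -4005.88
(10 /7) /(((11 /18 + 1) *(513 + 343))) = 45 /43442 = 0.00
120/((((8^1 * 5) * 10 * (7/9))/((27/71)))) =729/4970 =0.15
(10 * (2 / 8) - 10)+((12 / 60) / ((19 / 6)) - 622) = -119593 / 190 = -629.44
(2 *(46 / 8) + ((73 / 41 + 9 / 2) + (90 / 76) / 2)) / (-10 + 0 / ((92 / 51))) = -57249 / 31160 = -1.84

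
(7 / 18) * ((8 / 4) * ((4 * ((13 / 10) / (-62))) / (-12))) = 91 / 16740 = 0.01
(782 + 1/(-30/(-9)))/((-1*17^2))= -7823/2890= -2.71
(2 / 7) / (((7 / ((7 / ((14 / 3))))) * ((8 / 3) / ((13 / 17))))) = 117 / 6664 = 0.02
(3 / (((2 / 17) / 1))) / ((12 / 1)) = 17 / 8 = 2.12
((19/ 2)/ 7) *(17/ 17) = 19/ 14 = 1.36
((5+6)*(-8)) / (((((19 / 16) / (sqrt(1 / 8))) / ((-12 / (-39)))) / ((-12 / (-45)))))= -5632*sqrt(2) / 3705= -2.15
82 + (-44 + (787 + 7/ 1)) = 832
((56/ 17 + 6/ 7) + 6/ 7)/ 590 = 298/ 35105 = 0.01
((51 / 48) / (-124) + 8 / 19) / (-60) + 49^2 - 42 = 1778492097 / 753920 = 2358.99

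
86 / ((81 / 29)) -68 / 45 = 11858 / 405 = 29.28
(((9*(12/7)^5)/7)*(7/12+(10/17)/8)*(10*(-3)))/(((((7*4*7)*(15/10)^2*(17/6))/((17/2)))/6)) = -1500456960/98001617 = -15.31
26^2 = 676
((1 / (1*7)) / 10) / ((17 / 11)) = 11 / 1190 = 0.01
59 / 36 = 1.64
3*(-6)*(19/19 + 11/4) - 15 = -165/2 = -82.50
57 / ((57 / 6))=6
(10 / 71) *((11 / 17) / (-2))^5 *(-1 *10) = 4026275 / 806478776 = 0.00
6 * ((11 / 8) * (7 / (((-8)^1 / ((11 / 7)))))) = -11.34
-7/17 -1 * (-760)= 12913/17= 759.59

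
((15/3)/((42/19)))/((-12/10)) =-475/252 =-1.88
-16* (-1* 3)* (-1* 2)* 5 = -480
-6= -6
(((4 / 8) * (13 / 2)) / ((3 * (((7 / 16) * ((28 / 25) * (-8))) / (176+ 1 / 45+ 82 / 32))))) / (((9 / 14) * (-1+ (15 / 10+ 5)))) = -13.96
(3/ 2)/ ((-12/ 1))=-1/ 8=-0.12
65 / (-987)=-65 / 987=-0.07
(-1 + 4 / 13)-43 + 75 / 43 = -23449 / 559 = -41.95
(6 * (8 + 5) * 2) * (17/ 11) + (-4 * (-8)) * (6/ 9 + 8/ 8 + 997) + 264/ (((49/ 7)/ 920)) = 15452876/ 231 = 66895.57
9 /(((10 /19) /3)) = 513 /10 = 51.30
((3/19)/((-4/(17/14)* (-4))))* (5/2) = 255/8512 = 0.03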